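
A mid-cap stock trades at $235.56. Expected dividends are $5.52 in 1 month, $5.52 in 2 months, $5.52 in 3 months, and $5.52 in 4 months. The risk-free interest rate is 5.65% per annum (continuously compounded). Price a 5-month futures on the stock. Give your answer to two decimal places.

PV(dividends) I = 5.52·e^(−0.0565·1/12) + 5.52·e^(−0.0565·2/12) + 5.52·e^(−0.0565·3/12) + 5.52·e^(−0.0565·4/12)
I = 5.4941 + 5.4683 + 5.4426 + 5.4170 = 21.8220
F = (S − I)·e^(rT) = (235.56 − 21.8220) · e^(0.0565·5/12)
= 213.7380 · e^0.023542 = 213.7380 × 1.023821 = $218.83

$218.83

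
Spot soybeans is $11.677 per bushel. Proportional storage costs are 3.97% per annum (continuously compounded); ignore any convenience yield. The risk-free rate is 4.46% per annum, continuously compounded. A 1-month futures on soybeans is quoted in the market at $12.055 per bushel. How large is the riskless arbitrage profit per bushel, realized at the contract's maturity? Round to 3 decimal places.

Fair futures: F* = S·e^(carry·T), with carry = (r + u) = 0.0446 + 0.0397 = 0.0843
F* = 11.677 · e^(0.0843 × 1/12) = 11.677 · e^0.007025 = 11.677 × 1.007050 = $11.7593
Market $12.055 > fair $11.7593: forward overpriced → cash-and-carry (buy spot, short the forward).
At maturity, profit = |F_mkt − F*| = |12.055 − 11.7593| = $0.296 per bushel

$0.296 per bushel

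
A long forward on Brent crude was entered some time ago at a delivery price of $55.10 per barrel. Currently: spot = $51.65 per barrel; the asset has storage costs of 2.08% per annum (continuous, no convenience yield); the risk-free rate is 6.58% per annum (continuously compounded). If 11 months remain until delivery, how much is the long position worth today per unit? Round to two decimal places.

$0.77 per barrel

Current fair forward for the remaining 11 months: F = S·e^((r + u)·T), (r + u) = 0.0658 + 0.0208 = 0.0866
F = 51.65 · e^(0.0866 × 11/12) = 51.65 × 1.082619 = 55.9173
Value of long forward = (F − K)·e^(−rT) = (55.9173 − 55.10) · e^(−0.0658·11/12)
= 0.8173 × 0.941466 = 0.77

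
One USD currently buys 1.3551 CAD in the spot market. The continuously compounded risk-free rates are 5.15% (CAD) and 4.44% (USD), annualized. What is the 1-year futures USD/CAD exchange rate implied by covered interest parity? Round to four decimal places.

F = S·e^((r_CAD − r_USD)T) = 1.3551 · e^((0.0515 − 0.0444) × 1)
= 1.3551 · e^0.007100 = 1.3551 × 1.007125
F = 1.3648 CAD per USD

1.3648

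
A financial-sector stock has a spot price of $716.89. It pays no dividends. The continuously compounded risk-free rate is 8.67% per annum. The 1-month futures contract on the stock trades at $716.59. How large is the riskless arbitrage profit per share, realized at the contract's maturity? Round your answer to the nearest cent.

Fair futures: F* = S·e^(carry·T), with carry = r = 0.0867
F* = 716.89 · e^(0.0867 × 1/12) = 716.89 · e^0.007225 = 716.89 × 1.007251 = $722.0882
Market $716.59 < fair $722.0882: forward underpriced → reverse cash-and-carry (short spot, go long the forward).
At maturity, profit = |F_mkt − F*| = |716.59 − 722.0882| = $5.50 per share

$5.50 per share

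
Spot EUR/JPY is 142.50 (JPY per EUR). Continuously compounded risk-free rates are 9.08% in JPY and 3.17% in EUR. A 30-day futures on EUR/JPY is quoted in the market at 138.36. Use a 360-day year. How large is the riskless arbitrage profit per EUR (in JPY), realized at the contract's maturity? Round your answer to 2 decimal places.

Fair futures: F* = S·e^(carry·T), with carry = (r_JPY − r_EUR) = 0.0908 − 0.0317 = 0.0591
F* = 142.50 · e^(0.0591 × 30/360) = 142.50 · e^0.004925 = 142.50 × 1.004937 = 143.2035
Market 138.36 < fair 143.2035: forward underpriced → reverse cash-and-carry (short spot, go long the forward).
At maturity, profit = |F_mkt − F*| = |138.36 − 143.2035| = 4.84 per EUR (in JPY)

4.84 per EUR (in JPY)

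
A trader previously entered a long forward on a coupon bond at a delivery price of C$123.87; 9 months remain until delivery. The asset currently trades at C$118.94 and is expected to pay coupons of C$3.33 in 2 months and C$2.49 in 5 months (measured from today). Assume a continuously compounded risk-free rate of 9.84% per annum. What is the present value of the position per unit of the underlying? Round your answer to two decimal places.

-C$1.78

PV(remaining coupons) I = 3.33·e^(−0.0984·2/12) + 2.49·e^(−0.0984·5/12) = 5.6658
Current forward F = (S − I)·e^(rT) = (118.94 − 5.6658)·e^(0.0984·9/12) = 113.2742 × 1.076591 = 121.9500
Value (long) = (F − K)·e^(−rT) = (121.9500 − 123.87) × 0.928857 = -1.7834
Value = -C$1.78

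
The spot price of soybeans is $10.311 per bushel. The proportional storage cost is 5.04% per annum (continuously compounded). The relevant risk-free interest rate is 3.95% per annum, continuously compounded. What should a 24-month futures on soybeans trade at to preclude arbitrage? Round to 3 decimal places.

Net carry = r + u − y = 0.0395 + 0.0504 − 0.0000 = 0.0899
F = S·e^((r+u−y)T) = 10.311 · e^(0.0899 × 24/12) = 10.311 · e^0.179800
= 10.311 × 1.196978 = $12.342 per bushel

$12.342 per bushel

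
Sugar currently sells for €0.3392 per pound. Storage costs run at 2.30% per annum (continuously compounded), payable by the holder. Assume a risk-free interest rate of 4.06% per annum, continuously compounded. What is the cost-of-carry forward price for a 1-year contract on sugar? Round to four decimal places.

€0.3615 per pound

Net carry = r + u − y = 0.0406 + 0.0230 − 0.0000 = 0.0636
F = S·e^((r+u−y)T) = 0.3392 · e^(0.0636 × 12/12) = 0.3392 · e^0.063600
= 0.3392 × 1.065666 = €0.3615 per pound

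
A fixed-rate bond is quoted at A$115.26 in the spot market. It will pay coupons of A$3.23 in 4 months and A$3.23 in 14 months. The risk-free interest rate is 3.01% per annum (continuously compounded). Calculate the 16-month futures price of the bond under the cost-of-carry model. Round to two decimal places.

PV(coupons) I = 3.23·e^(−0.0301·4/12) + 3.23·e^(−0.0301·14/12)
I = 3.1978 + 3.1185 = 6.3163
F = (S − I)·e^(rT) = (115.26 − 6.3163) · e^(0.0301·16/12)
= 108.9437 · e^0.040133 = 108.9437 × 1.040949 = A$113.40

A$113.40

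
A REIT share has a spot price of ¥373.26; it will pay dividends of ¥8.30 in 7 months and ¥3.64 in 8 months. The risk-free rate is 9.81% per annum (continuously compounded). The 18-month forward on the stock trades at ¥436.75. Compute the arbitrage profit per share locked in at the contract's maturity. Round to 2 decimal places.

¥17.35 per share

PV(dividends) I = 8.30·e^(−0.0981·7/12) + 3.64·e^(−0.0981·8/12) = 11.2479
Fair forward F* = (S − I)·e^(rT) = (373.26 − 11.2479)·e^0.147150 = 362.0121 × 1.158528 = 419.4012
Market ¥436.75 > fair 419.4012: forward overpriced → cash-and-carry (borrow at r, buy the stock and collect the dividends, short the forward).
Profit at T = |F_mkt − F*| = |436.75 − 419.4012| = ¥17.35 per share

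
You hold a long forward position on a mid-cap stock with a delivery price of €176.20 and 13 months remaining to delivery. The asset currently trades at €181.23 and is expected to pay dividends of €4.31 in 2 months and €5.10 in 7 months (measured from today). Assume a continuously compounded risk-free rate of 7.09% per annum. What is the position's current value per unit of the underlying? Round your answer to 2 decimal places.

€8.90

PV(remaining dividends) I = 4.31·e^(−0.0709·2/12) + 5.10·e^(−0.0709·7/12) = 9.1527
Current forward F = (S − I)·e^(rT) = (181.23 − 9.1527)·e^(0.0709·13/12) = 172.0773 × 1.079835 = 185.8151
Value (long) = (F − K)·e^(−rT) = (185.8151 − 176.20) × 0.926067 = 8.9042
Value = €8.90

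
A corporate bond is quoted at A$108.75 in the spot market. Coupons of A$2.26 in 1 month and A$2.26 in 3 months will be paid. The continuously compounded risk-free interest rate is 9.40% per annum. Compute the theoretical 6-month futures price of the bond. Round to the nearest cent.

PV(coupons) I = 2.26·e^(−0.0940·1/12) + 2.26·e^(−0.0940·3/12)
I = 2.2424 + 2.2075 = 4.4499
F = (S − I)·e^(rT) = (108.75 − 4.4499) · e^(0.0940·6/12)
= 104.3001 · e^0.047000 = 104.3001 × 1.048122 = A$109.32

A$109.32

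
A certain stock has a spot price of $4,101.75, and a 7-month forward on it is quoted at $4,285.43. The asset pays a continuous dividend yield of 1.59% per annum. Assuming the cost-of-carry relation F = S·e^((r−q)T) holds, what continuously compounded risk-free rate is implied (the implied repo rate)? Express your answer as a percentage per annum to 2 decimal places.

From F = S·e^((r−q)T): (r − q) = ln(F/S)/T
ln(4285.43/4101.75) = ln(1.044781) = 0.043807
(r − q) = 0.043807 / (7/12) = 0.075098
r = ln(F/S)/T + q = 0.075098 + 0.0159 = 0.090998
r = 9.10%

9.10%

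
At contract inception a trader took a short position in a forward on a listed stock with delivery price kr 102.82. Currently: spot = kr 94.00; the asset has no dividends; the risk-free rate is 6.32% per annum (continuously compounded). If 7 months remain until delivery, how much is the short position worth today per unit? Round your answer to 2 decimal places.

kr 5.10

Current fair forward for the remaining 7 months: F = S·e^(r·T), r = 0.0632
F = 94.00 · e^(0.0632 × 7/12) = 94.00 × 1.037555 = 97.5302
Value of long forward = (F − K)·e^(−rT) = (97.5302 − 102.82) · e^(−0.0632·7/12)
= -5.2898 × 0.963805 = -5.10
Short position value = −(long value) = kr 5.10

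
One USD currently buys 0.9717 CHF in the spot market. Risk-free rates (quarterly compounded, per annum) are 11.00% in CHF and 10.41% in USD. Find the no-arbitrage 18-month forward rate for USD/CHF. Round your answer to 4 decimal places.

0.9801

By covered interest parity, F = S · (1+r_CHF/4)^(4T) / (1+r_USD/4)^(4T)
= 0.9717 × 1.176768 / 1.166669 = 0.9717 × 1.008656
F = 0.9801 CHF per USD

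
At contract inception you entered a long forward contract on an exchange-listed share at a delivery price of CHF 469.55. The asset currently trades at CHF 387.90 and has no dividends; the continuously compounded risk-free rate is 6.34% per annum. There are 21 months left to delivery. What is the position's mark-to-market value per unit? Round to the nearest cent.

-CHF 32.34

Current fair forward for the remaining 21 months: F = S·e^(r·T), r = 0.0634
F = 387.90 · e^(0.0634 × 21/12) = 387.90 × 1.117339 = 433.4158
Value of long forward = (F − K)·e^(−rT) = (433.4158 − 469.55) · e^(−0.0634·21/12)
= -36.1342 × 0.894983 = -32.34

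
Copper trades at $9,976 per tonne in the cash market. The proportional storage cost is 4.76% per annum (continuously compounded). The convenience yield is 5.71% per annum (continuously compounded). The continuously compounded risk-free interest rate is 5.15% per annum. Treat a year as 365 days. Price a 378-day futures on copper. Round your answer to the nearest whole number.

Net carry = r + u − y = 0.0515 + 0.0476 − 0.0571 = 0.0420
F = S·e^((r+u−y)T) = 9976 · e^(0.0420 × 378/365) = 9976 · e^0.043496
= 9976 × 1.044456 = $10,419 per tonne

$10,419 per tonne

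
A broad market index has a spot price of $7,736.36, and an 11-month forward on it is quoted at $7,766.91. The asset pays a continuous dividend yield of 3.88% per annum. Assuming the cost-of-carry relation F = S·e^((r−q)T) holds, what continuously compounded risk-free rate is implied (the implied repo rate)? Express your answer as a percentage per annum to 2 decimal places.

4.31%

From F = S·e^((r−q)T): (r − q) = ln(F/S)/T
ln(7766.91/7736.36) = ln(1.003949) = 0.003941
(r − q) = 0.003941 / (11/12) = 0.004299
r = ln(F/S)/T + q = 0.004299 + 0.0388 = 0.043099
r = 4.31%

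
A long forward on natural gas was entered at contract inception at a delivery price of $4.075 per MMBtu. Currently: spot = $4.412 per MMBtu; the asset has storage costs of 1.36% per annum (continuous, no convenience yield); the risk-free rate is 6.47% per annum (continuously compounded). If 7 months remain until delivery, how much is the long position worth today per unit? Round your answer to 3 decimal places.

$0.523 per MMBtu

Current fair forward for the remaining 7 months: F = S·e^((r + u)·T), (r + u) = 0.0647 + 0.0136 = 0.0783
F = 4.412 · e^(0.0783 × 7/12) = 4.412 × 1.046734 = 4.6182
Value of long forward = (F − K)·e^(−rT) = (4.6182 − 4.075) · e^(−0.0647·7/12)
= 0.5432 × 0.962962 = 0.523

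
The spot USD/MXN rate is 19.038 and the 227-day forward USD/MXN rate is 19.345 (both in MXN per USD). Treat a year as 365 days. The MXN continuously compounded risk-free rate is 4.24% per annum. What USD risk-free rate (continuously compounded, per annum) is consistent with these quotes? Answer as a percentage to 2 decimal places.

F = S·e^((r_MXN − r_USD)T) ⇒ r_USD = r_MXN − ln(F/S)/T
ln(19.345/19.038) = 0.015997; /(227/365) = 0.025722
r_USD = 0.0424 − 0.025722 = 0.016678
r_USD = 1.67%

1.67%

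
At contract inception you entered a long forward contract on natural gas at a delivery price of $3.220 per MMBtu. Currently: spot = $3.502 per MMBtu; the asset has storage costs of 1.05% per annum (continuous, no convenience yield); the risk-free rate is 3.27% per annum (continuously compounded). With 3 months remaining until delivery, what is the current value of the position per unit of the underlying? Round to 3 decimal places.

Current fair forward for the remaining 3 months: F = S·e^((r + u)·T), (r + u) = 0.0327 + 0.0105 = 0.0432
F = 3.502 · e^(0.0432 × 3/12) = 3.502 × 1.010859 = 3.5400
Value of long forward = (F − K)·e^(−rT) = (3.5400 − 3.220) · e^(−0.0327·3/12)
= 0.3200 × 0.991858 = 0.317

$0.317 per MMBtu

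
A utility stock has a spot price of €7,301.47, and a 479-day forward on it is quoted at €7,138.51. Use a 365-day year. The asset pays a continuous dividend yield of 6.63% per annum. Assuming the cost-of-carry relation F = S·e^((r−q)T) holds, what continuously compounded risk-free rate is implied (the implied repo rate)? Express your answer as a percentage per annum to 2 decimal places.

From F = S·e^((r−q)T): (r − q) = ln(F/S)/T
ln(7138.51/7301.47) = ln(0.977681) = -0.022572
(r − q) = -0.022572 / (479/365) = -0.017200
r = ln(F/S)/T + q = -0.017200 + 0.0663 = 0.049100
r = 4.91%

4.91%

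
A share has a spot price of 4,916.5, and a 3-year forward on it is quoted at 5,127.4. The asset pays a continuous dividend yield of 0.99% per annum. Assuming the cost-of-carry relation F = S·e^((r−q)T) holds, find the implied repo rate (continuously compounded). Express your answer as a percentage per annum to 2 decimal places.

2.39%

From F = S·e^((r−q)T): (r − q) = ln(F/S)/T
ln(5127.4/4916.5) = ln(1.042896) = 0.042001
(r − q) = 0.042001 / (3) = 0.014000
r = ln(F/S)/T + q = 0.014000 + 0.0099 = 0.023900
r = 2.39%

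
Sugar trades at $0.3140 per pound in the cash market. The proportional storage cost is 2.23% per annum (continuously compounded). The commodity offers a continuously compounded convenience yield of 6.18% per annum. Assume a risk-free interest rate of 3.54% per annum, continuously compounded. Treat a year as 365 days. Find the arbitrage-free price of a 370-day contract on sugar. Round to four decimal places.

Net carry = r + u − y = 0.0354 + 0.0223 − 0.0618 = -0.0041
F = S·e^((r+u−y)T) = 0.3140 · e^(-0.0041 × 370/365) = 0.3140 · e^-0.004156
= 0.3140 × 0.995853 = $0.3127 per pound

$0.3127 per pound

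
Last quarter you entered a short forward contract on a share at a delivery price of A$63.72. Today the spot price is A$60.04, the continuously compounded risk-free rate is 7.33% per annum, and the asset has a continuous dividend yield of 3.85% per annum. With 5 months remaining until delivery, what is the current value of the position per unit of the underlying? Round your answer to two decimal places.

Current fair forward for the remaining 5 months: F = S·e^((r − q)·T), (r − q) = 0.0733 − 0.0385 = 0.0348
F = 60.04 · e^(0.0348 × 5/12) = 60.04 × 1.014606 = 60.9169
Value of long forward = (F − K)·e^(−rT) = (60.9169 − 63.72) · e^(−0.0733·5/12)
= -2.8031 × 0.969920 = -2.72
Short position value = −(long value) = A$2.72

A$2.72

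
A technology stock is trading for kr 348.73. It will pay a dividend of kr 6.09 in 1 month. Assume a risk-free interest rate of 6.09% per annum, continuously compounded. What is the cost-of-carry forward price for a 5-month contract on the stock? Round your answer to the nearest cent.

kr 351.48

PV(dividends) I = 6.09·e^(−0.0609·1/12)
I = 6.0592
F = (S − I)·e^(rT) = (348.73 − 6.0592) · e^(0.0609·5/12)
= 342.6708 · e^0.025375 = 342.6708 × 1.025700 = kr 351.48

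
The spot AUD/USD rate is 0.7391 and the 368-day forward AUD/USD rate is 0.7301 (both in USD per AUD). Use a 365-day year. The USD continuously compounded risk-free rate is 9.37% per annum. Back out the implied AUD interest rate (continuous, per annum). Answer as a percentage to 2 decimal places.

F = S·e^((r_USD − r_AUD)T) ⇒ r_AUD = r_USD − ln(F/S)/T
ln(0.7301/0.7391) = -0.012252; /(368/365) = -0.012152
r_AUD = 0.0937 + 0.012152 = 0.105852
r_AUD = 10.59%

10.59%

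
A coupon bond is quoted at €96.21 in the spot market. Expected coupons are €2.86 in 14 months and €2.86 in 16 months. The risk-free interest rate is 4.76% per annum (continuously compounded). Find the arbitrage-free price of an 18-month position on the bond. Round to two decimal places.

PV(coupons) I = 2.86·e^(−0.0476·14/12) + 2.86·e^(−0.0476·16/12)
I = 2.7055 + 2.6841 = 5.3896
F = (S − I)·e^(rT) = (96.21 − 5.3896) · e^(0.0476·18/12)
= 90.8204 · e^0.071400 = 90.8204 × 1.074011 = €97.54

€97.54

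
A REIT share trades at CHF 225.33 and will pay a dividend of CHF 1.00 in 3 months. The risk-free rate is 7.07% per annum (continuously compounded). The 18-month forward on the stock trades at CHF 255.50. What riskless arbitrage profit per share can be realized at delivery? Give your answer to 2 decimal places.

PV(dividends) I = 1.00·e^(−0.0707·3/12) = 0.9825
Fair forward F* = (S − I)·e^(rT) = (225.33 − 0.9825)·e^0.106050 = 224.3475 × 1.111877 = 249.4468
Market CHF 255.50 > fair 249.4468: forward overpriced → cash-and-carry (borrow at r, buy the stock and collect the dividends, short the forward).
Profit at T = |F_mkt − F*| = |255.50 − 249.4468| = CHF 6.05 per share

CHF 6.05 per share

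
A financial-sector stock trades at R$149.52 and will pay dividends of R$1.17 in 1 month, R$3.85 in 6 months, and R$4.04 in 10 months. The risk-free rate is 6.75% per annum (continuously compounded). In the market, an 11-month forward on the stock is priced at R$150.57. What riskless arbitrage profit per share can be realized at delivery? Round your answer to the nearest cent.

R$0.77 per share

PV(dividends) I = 1.17·e^(−0.0675·1/12) + 3.85·e^(−0.0675·6/12) + 4.04·e^(−0.0675·10/12) = 8.7047
Fair forward F* = (S − I)·e^(rT) = (149.52 − 8.7047)·e^0.061875 = 140.8153 × 1.063829 = 149.8034
Market R$150.57 > fair 149.8034: forward overpriced → cash-and-carry (borrow at r, buy the stock and collect the dividends, short the forward).
Profit at T = |F_mkt − F*| = |150.57 − 149.8034| = R$0.77 per share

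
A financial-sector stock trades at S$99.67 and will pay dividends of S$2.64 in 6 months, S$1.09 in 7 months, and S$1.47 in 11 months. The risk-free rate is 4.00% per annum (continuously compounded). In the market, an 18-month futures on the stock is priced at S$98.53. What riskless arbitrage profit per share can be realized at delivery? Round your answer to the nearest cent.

S$1.92 per share

PV(dividends) I = 2.64·e^(−0.0400·6/12) + 1.09·e^(−0.0400·7/12) + 1.47·e^(−0.0400·11/12) = 5.0697
Fair futures F* = (S − I)·e^(rT) = (99.67 − 5.0697)·e^0.060000 = 94.6003 × 1.061837 = 100.4501
Market S$98.53 < fair 100.4501: forward underpriced → reverse cash-and-carry (short the stock, invest proceeds at r, pay the dividends, go long the forward).
Profit at T = |F_mkt − F*| = |98.53 − 100.4501| = S$1.92 per share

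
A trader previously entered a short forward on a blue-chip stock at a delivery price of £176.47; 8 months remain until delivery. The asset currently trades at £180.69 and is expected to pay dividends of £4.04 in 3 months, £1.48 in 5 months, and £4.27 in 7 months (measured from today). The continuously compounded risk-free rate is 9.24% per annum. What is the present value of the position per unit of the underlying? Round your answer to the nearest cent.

-£5.34

PV(remaining dividends) I = 4.04·e^(−0.0924·3/12) + 1.48·e^(−0.0924·5/12) + 4.27·e^(−0.0924·7/12) = 9.4178
Current forward F = (S − I)·e^(rT) = (180.69 − 9.4178)·e^(0.0924·8/12) = 171.2722 × 1.063537 = 182.1543
Value (long) = (F − K)·e^(−rT) = (182.1543 − 176.47) × 0.940259 = 5.3447
Short position value = −(long value) = -£5.34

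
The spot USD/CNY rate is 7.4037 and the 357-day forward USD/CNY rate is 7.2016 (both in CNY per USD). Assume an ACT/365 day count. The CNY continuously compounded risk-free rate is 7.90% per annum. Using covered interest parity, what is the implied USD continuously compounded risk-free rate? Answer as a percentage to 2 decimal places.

10.73%

F = S·e^((r_CNY − r_USD)T) ⇒ r_USD = r_CNY − ln(F/S)/T
ln(7.2016/7.4037) = -0.027677; /(357/365) = -0.028297
r_USD = 0.0790 + 0.028297 = 0.107297
r_USD = 10.73%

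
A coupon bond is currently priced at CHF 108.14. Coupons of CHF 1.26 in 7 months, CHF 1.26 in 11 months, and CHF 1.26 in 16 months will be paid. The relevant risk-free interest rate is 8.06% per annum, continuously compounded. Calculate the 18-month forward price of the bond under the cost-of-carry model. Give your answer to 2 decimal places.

PV(coupons) I = 1.26·e^(−0.0806·7/12) + 1.26·e^(−0.0806·11/12) + 1.26·e^(−0.0806·16/12)
I = 1.2021 + 1.1703 + 1.1316 = 3.5040
F = (S − I)·e^(rT) = (108.14 − 3.5040) · e^(0.0806·18/12)
= 104.6360 · e^0.120900 = 104.6360 × 1.128512 = CHF 118.08

CHF 118.08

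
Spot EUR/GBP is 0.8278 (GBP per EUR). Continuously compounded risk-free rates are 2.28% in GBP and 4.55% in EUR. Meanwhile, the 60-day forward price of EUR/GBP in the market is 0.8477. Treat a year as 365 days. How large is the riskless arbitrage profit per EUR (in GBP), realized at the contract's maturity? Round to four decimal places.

0.0230 per EUR (in GBP)

Fair forward: F* = S·e^(carry·T), with carry = (r_GBP − r_EUR) = 0.0228 − 0.0455 = -0.0227
F* = 0.8278 · e^(-0.0227 × 60/365) = 0.8278 · e^-0.003732 = 0.8278 × 0.996275 = 0.8247
Market 0.8477 > fair 0.8247: forward overpriced → cash-and-carry (buy spot, short the forward).
At maturity, profit = |F_mkt − F*| = |0.8477 − 0.8247| = 0.0230 per EUR (in GBP)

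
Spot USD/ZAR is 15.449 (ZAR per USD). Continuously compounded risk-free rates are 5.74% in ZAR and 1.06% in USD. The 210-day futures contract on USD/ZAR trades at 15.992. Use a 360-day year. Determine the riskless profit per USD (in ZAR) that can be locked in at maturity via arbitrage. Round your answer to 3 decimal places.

0.115 per USD (in ZAR)

Fair futures: F* = S·e^(carry·T), with carry = (r_ZAR − r_USD) = 0.0574 − 0.0106 = 0.0468
F* = 15.449 · e^(0.0468 × 210/360) = 15.449 · e^0.027300 = 15.449 × 1.027676 = 15.8766
Market 15.992 > fair 15.8766: forward overpriced → cash-and-carry (buy spot, short the forward).
At maturity, profit = |F_mkt − F*| = |15.992 − 15.8766| = 0.115 per USD (in ZAR)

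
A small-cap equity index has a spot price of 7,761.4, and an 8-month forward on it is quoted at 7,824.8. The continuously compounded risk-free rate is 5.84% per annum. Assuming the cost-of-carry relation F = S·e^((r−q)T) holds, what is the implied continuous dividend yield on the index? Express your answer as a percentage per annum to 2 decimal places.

From F = S·e^((r−q)T): (r − q) = ln(F/S)/T
ln(7824.8/7761.4) = ln(1.008169) = 0.008136
(r − q) = 0.008136 / (8/12) = 0.012204
q = r − ln(F/S)/T = 0.0584 − 0.012204 = 0.046196
q = 4.62%

4.62%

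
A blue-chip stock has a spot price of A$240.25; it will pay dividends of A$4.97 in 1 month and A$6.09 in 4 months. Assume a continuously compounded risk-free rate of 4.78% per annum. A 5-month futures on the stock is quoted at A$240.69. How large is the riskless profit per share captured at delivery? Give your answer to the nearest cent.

PV(dividends) I = 4.97·e^(−0.0478·1/12) + 6.09·e^(−0.0478·4/12) = 10.9440
Fair futures F* = (S − I)·e^(rT) = (240.25 − 10.9440)·e^0.019917 = 229.3060 × 1.020117 = 233.9189
Market A$240.69 > fair 233.9189: forward overpriced → cash-and-carry (borrow at r, buy the stock and collect the dividends, short the forward).
Profit at T = |F_mkt − F*| = |240.69 − 233.9189| = A$6.77 per share

A$6.77 per share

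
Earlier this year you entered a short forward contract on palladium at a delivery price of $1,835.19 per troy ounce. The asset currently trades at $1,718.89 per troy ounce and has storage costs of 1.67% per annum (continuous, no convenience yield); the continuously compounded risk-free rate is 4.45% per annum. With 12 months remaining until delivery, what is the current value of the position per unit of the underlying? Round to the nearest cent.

$7.48 per troy ounce

Current fair forward for the remaining 12 months: F = S·e^((r + u)·T), (r + u) = 0.0445 + 0.0167 = 0.0612
F = 1718.89 · e^(0.0612 × 12/12) = 1718.89 × 1.06311152 = 1827.3718
Value of long forward = (F − K)·e^(−rT) = (1827.3718 − 1835.19) · e^(−0.0445·12/12)
= -7.8182 × 0.95647560 = -7.48
Short position value = −(long value) = $7.48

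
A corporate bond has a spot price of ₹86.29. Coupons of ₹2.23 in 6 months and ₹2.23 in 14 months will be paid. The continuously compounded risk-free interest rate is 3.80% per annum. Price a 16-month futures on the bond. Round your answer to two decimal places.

₹86.23

PV(coupons) I = 2.23·e^(−0.0380·6/12) + 2.23·e^(−0.0380·14/12)
I = 2.1880 + 2.1333 = 4.3213
F = (S − I)·e^(rT) = (86.29 − 4.3213) · e^(0.0380·16/12)
= 81.9687 · e^0.050667 = 81.9687 × 1.051973 = ₹86.23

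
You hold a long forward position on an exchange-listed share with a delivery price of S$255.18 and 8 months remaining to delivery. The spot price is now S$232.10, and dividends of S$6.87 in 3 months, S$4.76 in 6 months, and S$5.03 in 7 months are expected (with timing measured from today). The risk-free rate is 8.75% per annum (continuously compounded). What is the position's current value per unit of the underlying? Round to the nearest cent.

PV(remaining dividends) I = 6.87·e^(−0.0875·3/12) + 4.76·e^(−0.0875·6/12) + 5.03·e^(−0.0875·7/12) = 16.0573
Current forward F = (S − I)·e^(rT) = (232.10 − 16.0573)·e^(0.0875·8/12) = 216.0427 × 1.060068 = 229.0200
Value (long) = (F − K)·e^(−rT) = (229.0200 − 255.18) × 0.943335 = -24.6776
Value = -S$24.68

-S$24.68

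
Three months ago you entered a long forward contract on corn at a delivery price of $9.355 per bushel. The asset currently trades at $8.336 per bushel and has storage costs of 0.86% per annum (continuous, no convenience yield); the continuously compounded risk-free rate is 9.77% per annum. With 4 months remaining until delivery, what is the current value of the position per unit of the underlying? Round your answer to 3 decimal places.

Current fair forward for the remaining 4 months: F = S·e^((r + u)·T), (r + u) = 0.0977 + 0.0086 = 0.1063
F = 8.336 · e^(0.1063 × 4/12) = 8.336 × 1.036069 = 8.6367
Value of long forward = (F − K)·e^(−rT) = (8.6367 − 9.355) · e^(−0.0977·4/12)
= -0.7183 × 0.967958 = -0.695

-$0.695 per bushel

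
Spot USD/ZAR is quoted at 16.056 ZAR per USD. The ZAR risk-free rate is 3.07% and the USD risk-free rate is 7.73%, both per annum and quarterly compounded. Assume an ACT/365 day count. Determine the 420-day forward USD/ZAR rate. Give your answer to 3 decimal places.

15.229

By covered interest parity, F = S · (1+r_ZAR/4)^(4T) / (1+r_USD/4)^(4T)
= 16.056 × 1.035818 / 1.092097 = 16.056 × 0.948467
F = 15.229 ZAR per USD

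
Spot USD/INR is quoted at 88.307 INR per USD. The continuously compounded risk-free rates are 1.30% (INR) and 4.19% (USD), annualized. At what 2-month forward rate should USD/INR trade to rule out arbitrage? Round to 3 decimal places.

87.883

F = S·e^((r_INR − r_USD)T) = 88.307 · e^((0.0130 − 0.0419) × 2/12)
= 88.307 · e^-0.004817 = 88.307 × 0.995195
F = 87.883 INR per USD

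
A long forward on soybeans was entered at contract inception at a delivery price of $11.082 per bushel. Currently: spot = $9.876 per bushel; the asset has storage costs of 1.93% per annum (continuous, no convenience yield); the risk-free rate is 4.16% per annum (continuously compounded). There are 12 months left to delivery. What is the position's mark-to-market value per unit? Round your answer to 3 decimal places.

Current fair forward for the remaining 12 months: F = S·e^((r + u)·T), (r + u) = 0.0416 + 0.0193 = 0.0609
F = 9.876 · e^(0.0609 × 12/12) = 9.876 × 1.062793 = 10.4961
Value of long forward = (F − K)·e^(−rT) = (10.4961 − 11.082) · e^(−0.0416·12/12)
= -0.5859 × 0.959253 = -0.562

-$0.562 per bushel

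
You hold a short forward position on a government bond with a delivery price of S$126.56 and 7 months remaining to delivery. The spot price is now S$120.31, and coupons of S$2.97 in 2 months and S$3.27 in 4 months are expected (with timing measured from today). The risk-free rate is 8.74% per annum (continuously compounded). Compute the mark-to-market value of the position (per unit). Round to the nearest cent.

PV(remaining coupons) I = 2.97·e^(−0.0874·2/12) + 3.27·e^(−0.0874·4/12) = 6.1032
Current forward F = (S − I)·e^(rT) = (120.31 − 6.1032)·e^(0.0874·7/12) = 114.2068 × 1.052305 = 120.1804
Value (long) = (F − K)·e^(−rT) = (120.1804 − 126.56) × 0.950295 = -6.0625
Short position value = −(long value) = S$6.06

S$6.06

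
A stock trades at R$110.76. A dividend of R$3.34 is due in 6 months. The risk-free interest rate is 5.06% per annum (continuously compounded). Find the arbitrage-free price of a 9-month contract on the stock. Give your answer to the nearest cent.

R$111.66

PV(dividends) I = 3.34·e^(−0.0506·6/12)
I = 3.2566
F = (S − I)·e^(rT) = (110.76 − 3.2566) · e^(0.0506·9/12)
= 107.5034 · e^0.037950 = 107.5034 × 1.038679 = R$111.66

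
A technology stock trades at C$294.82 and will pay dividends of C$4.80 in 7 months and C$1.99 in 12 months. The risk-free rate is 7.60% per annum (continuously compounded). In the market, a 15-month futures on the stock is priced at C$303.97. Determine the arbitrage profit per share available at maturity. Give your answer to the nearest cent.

C$13.15 per share

PV(dividends) I = 4.80·e^(−0.0760·7/12) + 1.99·e^(−0.0760·12/12) = 6.4362
Fair futures F* = (S − I)·e^(rT) = (294.82 − 6.4362)·e^0.095000 = 288.3838 × 1.099659 = 317.1238
Market C$303.97 < fair 317.1238: forward underpriced → reverse cash-and-carry (short the stock, invest proceeds at r, pay the dividends, go long the forward).
Profit at T = |F_mkt − F*| = |303.97 − 317.1238| = C$13.15 per share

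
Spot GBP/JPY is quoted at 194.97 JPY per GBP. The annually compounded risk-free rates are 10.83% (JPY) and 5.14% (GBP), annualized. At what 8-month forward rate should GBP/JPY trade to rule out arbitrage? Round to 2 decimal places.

By covered interest parity, F = S · (1+r_JPY)^T / (1+r_GBP)^T
= 194.97 × 1.070956 / 1.033980 = 194.97 × 1.035761
F = 201.94 JPY per GBP

201.94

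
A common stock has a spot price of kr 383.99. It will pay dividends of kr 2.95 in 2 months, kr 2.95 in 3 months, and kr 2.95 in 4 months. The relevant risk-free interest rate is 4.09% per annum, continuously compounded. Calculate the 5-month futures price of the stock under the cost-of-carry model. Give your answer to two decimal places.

PV(dividends) I = 2.95·e^(−0.0409·2/12) + 2.95·e^(−0.0409·3/12) + 2.95·e^(−0.0409·4/12)
I = 2.9300 + 2.9200 + 2.9101 = 8.7601
F = (S − I)·e^(rT) = (383.99 − 8.7601) · e^(0.0409·5/12)
= 375.2299 · e^0.017042 = 375.2299 × 1.017188 = kr 381.68

kr 381.68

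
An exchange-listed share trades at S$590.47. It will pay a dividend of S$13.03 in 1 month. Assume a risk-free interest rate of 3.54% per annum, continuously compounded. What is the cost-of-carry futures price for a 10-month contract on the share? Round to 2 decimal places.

PV(dividends) I = 13.03·e^(−0.0354·1/12)
I = 12.9916
F = (S − I)·e^(rT) = (590.47 − 12.9916) · e^(0.0354·10/12)
= 577.4784 · e^0.029500 = 577.4784 × 1.029939 = S$594.77

S$594.77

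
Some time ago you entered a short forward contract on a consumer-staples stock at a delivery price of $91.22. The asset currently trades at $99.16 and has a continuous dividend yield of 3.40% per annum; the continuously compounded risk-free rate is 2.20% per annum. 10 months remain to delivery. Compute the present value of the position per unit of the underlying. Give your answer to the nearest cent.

Current fair forward for the remaining 10 months: F = S·e^((r − q)·T), (r − q) = 0.0220 − 0.0340 = -0.0120
F = 99.16 · e^(-0.0120 × 10/12) = 99.16 × 0.990050 = 98.1734
Value of long forward = (F − K)·e^(−rT) = (98.1734 − 91.22) · e^(−0.0220·10/12)
= 6.9534 × 0.981834 = 6.83
Short position value = −(long value) = -$6.83

-$6.83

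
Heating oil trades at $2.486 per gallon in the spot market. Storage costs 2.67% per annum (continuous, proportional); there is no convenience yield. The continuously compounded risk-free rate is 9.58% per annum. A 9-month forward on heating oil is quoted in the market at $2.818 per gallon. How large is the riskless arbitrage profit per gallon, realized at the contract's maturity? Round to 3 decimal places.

Fair forward: F* = S·e^(carry·T), with carry = (r + u) = 0.0958 + 0.0267 = 0.1225
F* = 2.486 · e^(0.1225 × 9/12) = 2.486 · e^0.091875 = 2.486 × 1.096228 = $2.7252
Market $2.818 > fair $2.7252: forward overpriced → cash-and-carry (buy spot, short the forward).
At maturity, profit = |F_mkt − F*| = |2.818 − 2.7252| = $0.093 per gallon

$0.093 per gallon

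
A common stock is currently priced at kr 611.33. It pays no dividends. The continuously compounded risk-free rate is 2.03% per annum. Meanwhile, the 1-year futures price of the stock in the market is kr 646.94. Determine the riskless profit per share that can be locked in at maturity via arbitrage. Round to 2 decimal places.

kr 23.07 per share

Fair futures: F* = S·e^(carry·T), with carry = r = 0.0203
F* = 611.33 · e^(0.0203 × 1) = 611.33 · e^0.020300 = 611.33 × 1.020507 = kr 623.8665
Market kr 646.94 > fair kr 623.8665: forward overpriced → cash-and-carry (buy spot, short the forward).
At maturity, profit = |F_mkt − F*| = |646.94 − 623.8665| = kr 23.07 per share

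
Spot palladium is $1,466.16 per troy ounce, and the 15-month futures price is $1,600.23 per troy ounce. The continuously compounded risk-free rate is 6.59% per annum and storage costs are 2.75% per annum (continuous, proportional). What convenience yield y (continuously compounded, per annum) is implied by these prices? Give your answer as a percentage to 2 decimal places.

2.34%

F = S·e^((r+u−y)T) ⇒ (r+u−y) = ln(F/S)/T
ln(1600.23/1466.16) = 0.087501; /T ⇒ 0.070001
y = r + u − ln(F/S)/T = 0.0659 + 0.0275 − 0.070001 = 0.023399
y = 2.34%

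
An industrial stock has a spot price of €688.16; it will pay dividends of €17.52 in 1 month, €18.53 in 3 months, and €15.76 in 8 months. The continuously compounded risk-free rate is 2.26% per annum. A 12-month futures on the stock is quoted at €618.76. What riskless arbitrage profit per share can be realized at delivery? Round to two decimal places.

€32.52 per share

PV(dividends) I = 17.52·e^(−0.0226·1/12) + 18.53·e^(−0.0226·3/12) + 15.76·e^(−0.0226·8/12) = 51.4370
Fair futures F* = (S − I)·e^(rT) = (688.16 − 51.4370)·e^0.022600 = 636.7230 × 1.022857 = 651.2766
Market €618.76 < fair 651.2766: forward underpriced → reverse cash-and-carry (short the stock, invest proceeds at r, pay the dividends, go long the forward).
Profit at T = |F_mkt − F*| = |618.76 − 651.2766| = €32.52 per share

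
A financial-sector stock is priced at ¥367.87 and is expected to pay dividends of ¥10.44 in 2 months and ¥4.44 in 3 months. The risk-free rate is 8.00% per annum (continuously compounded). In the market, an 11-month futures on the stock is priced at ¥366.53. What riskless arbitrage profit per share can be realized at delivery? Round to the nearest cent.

PV(dividends) I = 10.44·e^(−0.0800·2/12) + 4.44·e^(−0.0800·3/12) = 14.6538
Fair futures F* = (S − I)·e^(rT) = (367.87 − 14.6538)·e^0.073333 = 353.2162 × 1.076089 = 380.0921
Market ¥366.53 < fair 380.0921: forward underpriced → reverse cash-and-carry (short the stock, invest proceeds at r, pay the dividends, go long the forward).
Profit at T = |F_mkt − F*| = |366.53 − 380.0921| = ¥13.56 per share

¥13.56 per share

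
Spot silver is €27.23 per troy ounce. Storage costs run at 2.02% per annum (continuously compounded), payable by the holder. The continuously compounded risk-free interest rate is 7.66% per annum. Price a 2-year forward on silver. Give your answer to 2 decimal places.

€33.05 per troy ounce

Net carry = r + u − y = 0.0766 + 0.0202 − 0.0000 = 0.0968
F = S·e^((r+u−y)T) = 27.23 · e^(0.0968 × 2) = 27.23 · e^0.193600
= 27.23 × 1.213611 = €33.05 per troy ounce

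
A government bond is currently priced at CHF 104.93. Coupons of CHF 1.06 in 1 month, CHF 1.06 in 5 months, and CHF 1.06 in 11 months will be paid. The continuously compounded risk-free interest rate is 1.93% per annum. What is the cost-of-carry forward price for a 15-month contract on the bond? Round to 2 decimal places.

PV(coupons) I = 1.06·e^(−0.0193·1/12) + 1.06·e^(−0.0193·5/12) + 1.06·e^(−0.0193·11/12)
I = 1.0583 + 1.0515 + 1.0414 = 3.1512
F = (S − I)·e^(rT) = (104.93 − 3.1512) · e^(0.0193·15/12)
= 101.7788 · e^0.024125 = 101.7788 × 1.024418 = CHF 104.26

CHF 104.26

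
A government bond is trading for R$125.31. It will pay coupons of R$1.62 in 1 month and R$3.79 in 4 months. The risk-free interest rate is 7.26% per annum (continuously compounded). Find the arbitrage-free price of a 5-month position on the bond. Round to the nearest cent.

PV(coupons) I = 1.62·e^(−0.0726·1/12) + 3.79·e^(−0.0726·4/12)
I = 1.6102 + 3.6994 = 5.3096
F = (S − I)·e^(rT) = (125.31 − 5.3096) · e^(0.0726·5/12)
= 120.0004 · e^0.030250 = 120.0004 × 1.030712 = R$123.69

R$123.69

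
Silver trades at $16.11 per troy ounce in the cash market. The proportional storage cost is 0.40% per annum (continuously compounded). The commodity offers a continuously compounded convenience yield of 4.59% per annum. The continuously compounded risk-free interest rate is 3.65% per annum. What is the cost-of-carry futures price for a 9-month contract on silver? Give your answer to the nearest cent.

$16.04 per troy ounce

Net carry = r + u − y = 0.0365 + 0.0040 − 0.0459 = -0.0054
F = S·e^((r+u−y)T) = 16.11 · e^(-0.0054 × 9/12) = 16.11 · e^-0.004050
= 16.11 × 0.995958 = $16.04 per troy ounce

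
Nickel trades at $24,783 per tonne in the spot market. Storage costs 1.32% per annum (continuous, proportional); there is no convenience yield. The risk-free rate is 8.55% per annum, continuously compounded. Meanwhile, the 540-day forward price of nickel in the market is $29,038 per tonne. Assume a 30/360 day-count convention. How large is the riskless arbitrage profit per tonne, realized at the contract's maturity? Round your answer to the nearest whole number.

$300 per tonne

Fair forward: F* = S·e^(carry·T), with carry = (r + u) = 0.0855 + 0.0132 = 0.0987
F* = 24783 · e^(0.0987 × 540/360) = 24783 · e^0.148050 = 24783 × 1.159571 = $28737.6481
Market $29038 > fair $28737.6481: forward overpriced → cash-and-carry (buy spot, short the forward).
At maturity, profit = |F_mkt − F*| = |29038 − 28737.6481| = $300 per tonne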